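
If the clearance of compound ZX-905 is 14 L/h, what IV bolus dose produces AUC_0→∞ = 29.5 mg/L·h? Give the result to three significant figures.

Dose = 413 mg

Dose_iv = CL × AUC_0→∞
     = 14 × 29.5 = 413 mg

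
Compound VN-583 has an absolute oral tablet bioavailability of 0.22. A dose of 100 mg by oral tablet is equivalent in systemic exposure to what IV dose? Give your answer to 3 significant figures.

Systemic exposure from an extravascular dose = F × D_ev, so the equivalent IV dose is F × D_ev.
D_iv = F × D_ev = 0.22 × 100 = 22 mg

D_iv = 22.0 mg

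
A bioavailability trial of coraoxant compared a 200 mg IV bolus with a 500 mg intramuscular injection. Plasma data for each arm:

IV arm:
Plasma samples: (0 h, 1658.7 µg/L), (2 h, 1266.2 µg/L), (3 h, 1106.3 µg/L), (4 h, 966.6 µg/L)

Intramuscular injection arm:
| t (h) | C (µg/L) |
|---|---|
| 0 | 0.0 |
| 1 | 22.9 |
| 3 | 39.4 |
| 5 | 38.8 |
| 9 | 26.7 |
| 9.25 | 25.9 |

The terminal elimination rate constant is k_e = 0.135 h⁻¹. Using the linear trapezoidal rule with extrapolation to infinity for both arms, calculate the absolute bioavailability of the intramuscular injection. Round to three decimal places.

Trapezoidal AUC_0→4 (IV):
  [0→2]: (1658.7+1266.2)/2 × 2 = 2924.9
  [2→3]: (1266.2+1106.3)/2 × 1 = 1186.25
  [3→4]: (1106.3+966.6)/2 × 1 = 1036.45
  Sum = 5147.6 µg/L·h
IV tail: 966.6/0.135 = 7160.000; AUC_iv,0→∞ = 5147.6 + 7160.000 = 12307.6 µg/L·h
Trapezoidal AUC_0→9.25 (intramuscular injection):
  [0→1]: (0.0+22.9)/2 × 1 = 11.45
  [1→3]: (22.9+39.4)/2 × 2 = 62.3
  [3→5]: (39.4+38.8)/2 × 2 = 78.2
  [5→9]: (38.8+26.7)/2 × 4 = 131.0
  [9→9.25]: (26.7+25.9)/2 × 0.25 = 6.575
  Sum = 289.525 µg/L·h
intramuscular injection tail: 25.9/0.135 = 191.852; AUC_ev,0→∞ = 289.525 + 191.852 = 481.377 µg/L·h
F = (AUC_ev/D_ev)/(AUC_iv/D_iv) = (481.377/500)/(12307.6/200) = 0.962754/61.538 = 0.0156

F = 0.016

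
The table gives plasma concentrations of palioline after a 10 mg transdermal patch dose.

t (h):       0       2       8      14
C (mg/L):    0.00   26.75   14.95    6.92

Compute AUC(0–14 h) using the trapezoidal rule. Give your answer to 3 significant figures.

AUC = 217 mg/L·h

Trapezoidal AUC_0→14:
  [0→2]: (0.00+26.75)/2 × 2 = 26.75
  [2→8]: (26.75+14.95)/2 × 6 = 125.1
  [8→14]: (14.95+6.92)/2 × 6 = 65.61
  Sum = 217.46 mg/L·h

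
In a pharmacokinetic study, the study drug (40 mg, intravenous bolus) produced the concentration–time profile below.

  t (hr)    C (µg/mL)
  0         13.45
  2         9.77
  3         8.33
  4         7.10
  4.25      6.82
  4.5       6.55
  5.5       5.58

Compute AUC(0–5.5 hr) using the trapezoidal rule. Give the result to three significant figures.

Trapezoidal AUC_0→5.5:
  [0→2]: (13.45+9.77)/2 × 2 = 23.22
  [2→3]: (9.77+8.33)/2 × 1 = 9.05
  [3→4]: (8.33+7.10)/2 × 1 = 7.715
  [4→4.25]: (7.10+6.82)/2 × 0.25 = 1.74
  [4.25→4.5]: (6.82+6.55)/2 × 0.25 = 1.67125
  [4.5→5.5]: (6.55+5.58)/2 × 1 = 6.065
  Sum = 49.46125 µg/mL·hr

AUC = 49.5 µg/mL·hr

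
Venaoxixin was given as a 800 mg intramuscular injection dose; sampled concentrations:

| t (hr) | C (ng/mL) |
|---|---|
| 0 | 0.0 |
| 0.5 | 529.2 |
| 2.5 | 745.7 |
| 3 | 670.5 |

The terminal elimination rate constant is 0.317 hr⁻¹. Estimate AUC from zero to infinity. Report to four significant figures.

Trapezoidal AUC_0→3:
  [0→0.5]: (0.0+529.2)/2 × 0.5 = 132.3
  [0.5→2.5]: (529.2+745.7)/2 × 2 = 1274.9
  [2.5→3]: (745.7+670.5)/2 × 0.5 = 354.05
  Sum = 1761.25 ng/mL·hr
Extrapolated tail: C_last / k_e = 670.5 / 0.317 = 2115.142
AUC_0→∞ = 1761.25 + 2115.142 = 3876.392 ng/mL·hr

AUC = 3876 ng/mL·hr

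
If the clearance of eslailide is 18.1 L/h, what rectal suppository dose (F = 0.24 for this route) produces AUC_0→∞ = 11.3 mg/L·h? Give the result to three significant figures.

Dose = CL × AUC_0→∞ / F
     = 18.1 × 11.3 / 0.24 = 852.208 mg

Dose = 852 mg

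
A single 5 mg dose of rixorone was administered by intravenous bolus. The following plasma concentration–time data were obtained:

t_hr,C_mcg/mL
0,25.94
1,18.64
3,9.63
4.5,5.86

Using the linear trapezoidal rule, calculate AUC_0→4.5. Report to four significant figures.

AUC = 62.18 mcg/mL·hr

Trapezoidal AUC_0→4.5:
  [0→1]: (25.94+18.64)/2 × 1 = 22.29
  [1→3]: (18.64+9.63)/2 × 2 = 28.27
  [3→4.5]: (9.63+5.86)/2 × 1.5 = 11.6175
  Sum = 62.1775 mcg/mL·hr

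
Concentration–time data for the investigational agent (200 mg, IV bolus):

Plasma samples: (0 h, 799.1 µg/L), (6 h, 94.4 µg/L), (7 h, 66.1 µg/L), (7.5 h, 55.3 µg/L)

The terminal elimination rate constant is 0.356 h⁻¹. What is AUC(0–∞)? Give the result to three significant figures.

AUC = 2950 µg/L·h

Trapezoidal AUC_0→7.5:
  [0→6]: (799.1+94.4)/2 × 6 = 2680.5
  [6→7]: (94.4+66.1)/2 × 1 = 80.25
  [7→7.5]: (66.1+55.3)/2 × 0.5 = 30.35
  Sum = 2791.1 µg/L·h
Extrapolated tail: C_last / k_e = 55.3 / 0.356 = 155.337
AUC_0→∞ = 2791.1 + 155.337 = 2946.437 µg/L·h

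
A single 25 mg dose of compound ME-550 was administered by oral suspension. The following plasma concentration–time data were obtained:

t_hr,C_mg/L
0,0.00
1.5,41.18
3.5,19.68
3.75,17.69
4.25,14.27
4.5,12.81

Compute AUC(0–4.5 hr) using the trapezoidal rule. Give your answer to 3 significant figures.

Trapezoidal AUC_0→4.5:
  [0→1.5]: (0.00+41.18)/2 × 1.5 = 30.885
  [1.5→3.5]: (41.18+19.68)/2 × 2 = 60.86
  [3.5→3.75]: (19.68+17.69)/2 × 0.25 = 4.67125
  [3.75→4.25]: (17.69+14.27)/2 × 0.5 = 7.99
  [4.25→4.5]: (14.27+12.81)/2 × 0.25 = 3.385
  Sum = 107.79125 mg/L·hr

AUC = 108 mg/L·hr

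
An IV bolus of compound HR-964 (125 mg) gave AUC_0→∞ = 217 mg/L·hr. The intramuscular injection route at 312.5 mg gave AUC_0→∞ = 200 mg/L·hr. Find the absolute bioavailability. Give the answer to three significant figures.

F = 0.369

F = (AUC_ev / D_ev) / (AUC_iv / D_iv)
  = (200/312.5) / (217/125)
  = 0.64 / 1.736 = 0.3687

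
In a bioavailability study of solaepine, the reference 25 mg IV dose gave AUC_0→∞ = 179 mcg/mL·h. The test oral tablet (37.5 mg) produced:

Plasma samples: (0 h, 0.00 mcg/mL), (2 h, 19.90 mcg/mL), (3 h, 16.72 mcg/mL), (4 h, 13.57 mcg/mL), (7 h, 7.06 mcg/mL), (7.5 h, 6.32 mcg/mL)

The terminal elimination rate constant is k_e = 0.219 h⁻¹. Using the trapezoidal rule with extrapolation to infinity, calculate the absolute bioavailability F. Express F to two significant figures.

Trapezoidal AUC_0→7.5 (oral tablet):
  [0→2]: (0.00+19.90)/2 × 2 = 19.9
  [2→3]: (19.90+16.72)/2 × 1 = 18.31
  [3→4]: (16.72+13.57)/2 × 1 = 15.145
  [4→7]: (13.57+7.06)/2 × 3 = 30.945
  [7→7.5]: (7.06+6.32)/2 × 0.5 = 3.345
  Sum = 87.645 mcg/mL·h
Tail: C_last/k_e = 6.32/0.219 = 28.858
AUC_0→∞ (oral tablet) = 87.645 + 28.858 = 116.503 mcg/mL·h
F = (AUC_ev/D_ev)/(AUC_iv/D_iv) = (116.503/37.5)/(179/25) = 3.10675/7.16 = 0.4339

F = 0.43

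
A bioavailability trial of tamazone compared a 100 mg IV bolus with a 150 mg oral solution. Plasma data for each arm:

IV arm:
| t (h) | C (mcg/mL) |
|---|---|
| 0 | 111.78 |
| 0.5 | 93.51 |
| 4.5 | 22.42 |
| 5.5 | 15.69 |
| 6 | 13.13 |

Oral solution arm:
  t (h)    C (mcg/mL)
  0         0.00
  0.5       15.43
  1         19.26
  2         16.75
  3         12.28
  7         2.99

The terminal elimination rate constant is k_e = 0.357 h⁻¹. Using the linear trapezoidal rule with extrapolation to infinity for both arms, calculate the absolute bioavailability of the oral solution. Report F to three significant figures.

F = 0.162

Trapezoidal AUC_0→6 (IV):
  [0→0.5]: (111.78+93.51)/2 × 0.5 = 51.3225
  [0.5→4.5]: (93.51+22.42)/2 × 4 = 231.86
  [4.5→5.5]: (22.42+15.69)/2 × 1 = 19.055
  [5.5→6]: (15.69+13.13)/2 × 0.5 = 7.205
  Sum = 309.4425 mcg/mL·h
IV tail: 13.13/0.357 = 36.779; AUC_iv,0→∞ = 309.4425 + 36.779 = 346.2215 mcg/mL·h
Trapezoidal AUC_0→7 (oral solution):
  [0→0.5]: (0.00+15.43)/2 × 0.5 = 3.8575
  [0.5→1]: (15.43+19.26)/2 × 0.5 = 8.6725
  [1→2]: (19.26+16.75)/2 × 1 = 18.005
  [2→3]: (16.75+12.28)/2 × 1 = 14.515
  [3→7]: (12.28+2.99)/2 × 4 = 30.54
  Sum = 75.59 mcg/mL·h
oral solution tail: 2.99/0.357 = 8.375; AUC_ev,0→∞ = 75.59 + 8.375 = 83.965 mcg/mL·h
F = (AUC_ev/D_ev)/(AUC_iv/D_iv) = (83.965/150)/(346.2215/100) = 0.559767/3.462215 = 0.1617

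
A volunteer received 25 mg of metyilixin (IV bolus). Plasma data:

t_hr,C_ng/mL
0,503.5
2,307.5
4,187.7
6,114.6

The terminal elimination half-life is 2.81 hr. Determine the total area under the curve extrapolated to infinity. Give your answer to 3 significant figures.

AUC = 2070 ng/mL·hr

Trapezoidal AUC_0→6:
  [0→2]: (503.5+307.5)/2 × 2 = 811.0
  [2→4]: (307.5+187.7)/2 × 2 = 495.2
  [4→6]: (187.7+114.6)/2 × 2 = 302.3
  Sum = 1608.5 ng/mL·hr
k_e = ln2 / t½ = 0.693147 / 2.81 = 0.2467 hr^-1
Extrapolated tail: C_last / k_e = 114.6 / 0.2467 = 464.532
AUC_0→∞ = 1608.5 + 464.532 = 2073.032 ng/mL·hr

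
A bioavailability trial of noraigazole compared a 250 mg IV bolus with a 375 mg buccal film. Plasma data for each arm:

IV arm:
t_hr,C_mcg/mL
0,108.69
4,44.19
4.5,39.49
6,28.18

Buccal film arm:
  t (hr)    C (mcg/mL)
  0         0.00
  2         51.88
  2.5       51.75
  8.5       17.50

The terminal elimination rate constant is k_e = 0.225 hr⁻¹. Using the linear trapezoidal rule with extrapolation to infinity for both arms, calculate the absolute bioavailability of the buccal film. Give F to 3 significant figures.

F = 0.482

Trapezoidal AUC_0→6 (IV):
  [0→4]: (108.69+44.19)/2 × 4 = 305.76
  [4→4.5]: (44.19+39.49)/2 × 0.5 = 20.92
  [4.5→6]: (39.49+28.18)/2 × 1.5 = 50.7525
  Sum = 377.4325 mcg/mL·hr
IV tail: 28.18/0.225 = 125.244; AUC_iv,0→∞ = 377.4325 + 125.244 = 502.6765 mcg/mL·hr
Trapezoidal AUC_0→8.5 (buccal film):
  [0→2]: (0.00+51.88)/2 × 2 = 51.88
  [2→2.5]: (51.88+51.75)/2 × 0.5 = 25.9075
  [2.5→8.5]: (51.75+17.50)/2 × 6 = 207.75
  Sum = 285.5375 mcg/mL·hr
buccal film tail: 17.50/0.225 = 77.778; AUC_ev,0→∞ = 285.5375 + 77.778 = 363.3155 mcg/mL·hr
F = (AUC_ev/D_ev)/(AUC_iv/D_iv) = (363.3155/375)/(502.6765/250) = 0.968841/2.010706 = 0.4818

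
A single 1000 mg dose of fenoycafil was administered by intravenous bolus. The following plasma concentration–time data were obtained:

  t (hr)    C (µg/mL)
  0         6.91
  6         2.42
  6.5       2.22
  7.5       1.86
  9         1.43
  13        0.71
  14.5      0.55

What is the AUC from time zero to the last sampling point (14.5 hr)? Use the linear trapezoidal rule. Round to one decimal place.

Trapezoidal AUC_0→14.5:
  [0→6]: (6.91+2.42)/2 × 6 = 27.99
  [6→6.5]: (2.42+2.22)/2 × 0.5 = 1.16
  [6.5→7.5]: (2.22+1.86)/2 × 1 = 2.04
  [7.5→9]: (1.86+1.43)/2 × 1.5 = 2.4675
  [9→13]: (1.43+0.71)/2 × 4 = 4.28
  [13→14.5]: (0.71+0.55)/2 × 1.5 = 0.945
  Sum = 38.8825 µg/mL·hr

AUC = 38.9 µg/mL·hr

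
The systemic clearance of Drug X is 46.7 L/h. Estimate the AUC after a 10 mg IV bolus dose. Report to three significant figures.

AUC_0→∞ = Dose_iv / CL
        = 10 / 46.7 = 0.214133 mg/L·h

AUC = 0.214 mg/L·h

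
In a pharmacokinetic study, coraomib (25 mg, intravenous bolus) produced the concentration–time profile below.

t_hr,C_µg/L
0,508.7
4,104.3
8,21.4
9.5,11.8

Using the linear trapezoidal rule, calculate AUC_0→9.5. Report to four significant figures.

Trapezoidal AUC_0→9.5:
  [0→4]: (508.7+104.3)/2 × 4 = 1226.0
  [4→8]: (104.3+21.4)/2 × 4 = 251.4
  [8→9.5]: (21.4+11.8)/2 × 1.5 = 24.9
  Sum = 1502.3 µg/L·hr

AUC = 1502 µg/L·hr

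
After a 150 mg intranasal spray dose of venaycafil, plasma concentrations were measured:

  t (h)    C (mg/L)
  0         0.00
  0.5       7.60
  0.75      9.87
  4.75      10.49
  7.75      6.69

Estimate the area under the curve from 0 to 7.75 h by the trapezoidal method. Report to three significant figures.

AUC = 70.6 mg/L·h

Trapezoidal AUC_0→7.75:
  [0→0.5]: (0.00+7.60)/2 × 0.5 = 1.9
  [0.5→0.75]: (7.60+9.87)/2 × 0.25 = 2.18375
  [0.75→4.75]: (9.87+10.49)/2 × 4 = 40.72
  [4.75→7.75]: (10.49+6.69)/2 × 3 = 25.77
  Sum = 70.57375 mg/L·h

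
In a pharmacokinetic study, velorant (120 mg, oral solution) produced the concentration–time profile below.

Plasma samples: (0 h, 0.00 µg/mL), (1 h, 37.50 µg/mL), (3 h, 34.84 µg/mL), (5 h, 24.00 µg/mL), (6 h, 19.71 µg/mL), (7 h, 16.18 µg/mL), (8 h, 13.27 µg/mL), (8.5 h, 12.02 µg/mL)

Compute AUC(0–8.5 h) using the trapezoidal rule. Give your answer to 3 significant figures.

AUC = 211 µg/mL·h

Trapezoidal AUC_0→8.5:
  [0→1]: (0.00+37.50)/2 × 1 = 18.75
  [1→3]: (37.50+34.84)/2 × 2 = 72.34
  [3→5]: (34.84+24.00)/2 × 2 = 58.84
  [5→6]: (24.00+19.71)/2 × 1 = 21.855
  [6→7]: (19.71+16.18)/2 × 1 = 17.945
  [7→8]: (16.18+13.27)/2 × 1 = 14.725
  [8→8.5]: (13.27+12.02)/2 × 0.5 = 6.3225
  Sum = 210.7775 µg/mL·h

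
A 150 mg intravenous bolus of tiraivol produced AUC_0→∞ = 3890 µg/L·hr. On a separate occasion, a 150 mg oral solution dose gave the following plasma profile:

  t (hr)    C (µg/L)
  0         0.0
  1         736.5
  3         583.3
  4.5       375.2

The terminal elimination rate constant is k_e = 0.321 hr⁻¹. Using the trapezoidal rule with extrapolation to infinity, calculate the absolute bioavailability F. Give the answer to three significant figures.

Trapezoidal AUC_0→4.5 (oral solution):
  [0→1]: (0.0+736.5)/2 × 1 = 368.25
  [1→3]: (736.5+583.3)/2 × 2 = 1319.8
  [3→4.5]: (583.3+375.2)/2 × 1.5 = 718.875
  Sum = 2406.925 µg/L·hr
Tail: C_last/k_e = 375.2/0.321 = 1168.847
AUC_0→∞ (oral solution) = 2406.925 + 1168.847 = 3575.772 µg/L·hr
F = (AUC_ev/D_ev)/(AUC_iv/D_iv) = (3575.772/150)/(3890/150) = 23.83848/25.9333 = 0.9192

F = 0.919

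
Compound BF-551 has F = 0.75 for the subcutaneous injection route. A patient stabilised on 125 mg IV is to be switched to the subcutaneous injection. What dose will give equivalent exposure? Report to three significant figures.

For equal systemic exposure: F × D_ev = D_iv
D_ev = D_iv / F = 125 / 0.75 = 166.667 mg

D_subcutaneous = 167 mg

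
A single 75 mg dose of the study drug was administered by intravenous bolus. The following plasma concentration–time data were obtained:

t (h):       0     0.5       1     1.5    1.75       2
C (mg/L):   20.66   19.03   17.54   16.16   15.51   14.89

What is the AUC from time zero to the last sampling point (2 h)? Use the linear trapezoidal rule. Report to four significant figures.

Trapezoidal AUC_0→2:
  [0→0.5]: (20.66+19.03)/2 × 0.5 = 9.9225
  [0.5→1]: (19.03+17.54)/2 × 0.5 = 9.1425
  [1→1.5]: (17.54+16.16)/2 × 0.5 = 8.425
  [1.5→1.75]: (16.16+15.51)/2 × 0.25 = 3.95875
  [1.75→2]: (15.51+14.89)/2 × 0.25 = 3.8
  Sum = 35.24875 mg/L·h

AUC = 35.25 mg/L·h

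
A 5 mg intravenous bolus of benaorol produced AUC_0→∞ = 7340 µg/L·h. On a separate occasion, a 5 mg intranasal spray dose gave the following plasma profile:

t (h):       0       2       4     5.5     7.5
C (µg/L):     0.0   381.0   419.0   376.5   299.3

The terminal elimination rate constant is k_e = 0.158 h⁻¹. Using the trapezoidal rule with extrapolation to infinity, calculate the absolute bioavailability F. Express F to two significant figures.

Trapezoidal AUC_0→7.5 (intranasal spray):
  [0→2]: (0.0+381.0)/2 × 2 = 381.0
  [2→4]: (381.0+419.0)/2 × 2 = 800.0
  [4→5.5]: (419.0+376.5)/2 × 1.5 = 596.625
  [5.5→7.5]: (376.5+299.3)/2 × 2 = 675.8
  Sum = 2453.425 µg/L·h
Tail: C_last/k_e = 299.3/0.158 = 1894.304
AUC_0→∞ (intranasal spray) = 2453.425 + 1894.304 = 4347.729 µg/L·h
F = (AUC_ev/D_ev)/(AUC_iv/D_iv) = (4347.729/5)/(7340/5) = 869.5458/1468 = 0.5923

F = 0.59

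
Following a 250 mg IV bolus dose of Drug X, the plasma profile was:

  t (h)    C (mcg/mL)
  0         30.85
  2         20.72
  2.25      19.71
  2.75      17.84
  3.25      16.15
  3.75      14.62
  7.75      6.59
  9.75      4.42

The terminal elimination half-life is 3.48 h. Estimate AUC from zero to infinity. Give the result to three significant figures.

Trapezoidal AUC_0→9.75:
  [0→2]: (30.85+20.72)/2 × 2 = 51.57
  [2→2.25]: (20.72+19.71)/2 × 0.25 = 5.05375
  [2.25→2.75]: (19.71+17.84)/2 × 0.5 = 9.3875
  [2.75→3.25]: (17.84+16.15)/2 × 0.5 = 8.4975
  [3.25→3.75]: (16.15+14.62)/2 × 0.5 = 7.6925
  [3.75→7.75]: (14.62+6.59)/2 × 4 = 42.42
  [7.75→9.75]: (6.59+4.42)/2 × 2 = 11.01
  Sum = 135.63125 mcg/mL·h
k_e = ln2 / t½ = 0.693147 / 3.48 = 0.1992 h^-1
Extrapolated tail: C_last / k_e = 4.42 / 0.1992 = 22.189
AUC_0→∞ = 135.63125 + 22.189 = 157.82025 mcg/mL·h

AUC = 158 mcg/mL·h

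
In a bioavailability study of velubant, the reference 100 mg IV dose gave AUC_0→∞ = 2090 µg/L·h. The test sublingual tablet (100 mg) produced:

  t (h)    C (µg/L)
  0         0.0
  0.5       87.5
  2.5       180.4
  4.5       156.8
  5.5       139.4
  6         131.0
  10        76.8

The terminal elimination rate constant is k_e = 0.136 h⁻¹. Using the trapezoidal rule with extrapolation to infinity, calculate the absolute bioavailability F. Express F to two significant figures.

Trapezoidal AUC_0→10 (sublingual tablet):
  [0→0.5]: (0.0+87.5)/2 × 0.5 = 21.875
  [0.5→2.5]: (87.5+180.4)/2 × 2 = 267.9
  [2.5→4.5]: (180.4+156.8)/2 × 2 = 337.2
  [4.5→5.5]: (156.8+139.4)/2 × 1 = 148.1
  [5.5→6]: (139.4+131.0)/2 × 0.5 = 67.6
  [6→10]: (131.0+76.8)/2 × 4 = 415.6
  Sum = 1258.275 µg/L·h
Tail: C_last/k_e = 76.8/0.136 = 564.706
AUC_0→∞ (sublingual tablet) = 1258.275 + 564.706 = 1822.981 µg/L·h
F = (AUC_ev/D_ev)/(AUC_iv/D_iv) = (1822.981/100)/(2090/100) = 18.22981/20.9 = 0.8722

F = 0.87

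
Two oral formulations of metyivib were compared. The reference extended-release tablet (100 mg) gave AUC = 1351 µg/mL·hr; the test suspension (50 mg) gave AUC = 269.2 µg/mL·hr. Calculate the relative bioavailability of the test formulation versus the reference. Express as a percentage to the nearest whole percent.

F_rel = 40%

F_rel = (AUC_test/D_test) / (AUC_ref/D_ref)
      = (269.2/50) / (1351/100)
      = 5.384 / 13.51 = 0.3985 = 39.85%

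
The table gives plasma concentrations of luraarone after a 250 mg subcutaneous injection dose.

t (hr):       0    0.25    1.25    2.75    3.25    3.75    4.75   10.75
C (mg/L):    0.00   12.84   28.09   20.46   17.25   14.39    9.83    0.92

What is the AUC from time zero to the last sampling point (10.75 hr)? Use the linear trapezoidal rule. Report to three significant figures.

Trapezoidal AUC_0→10.75:
  [0→0.25]: (0.00+12.84)/2 × 0.25 = 1.605
  [0.25→1.25]: (12.84+28.09)/2 × 1 = 20.465
  [1.25→2.75]: (28.09+20.46)/2 × 1.5 = 36.4125
  [2.75→3.25]: (20.46+17.25)/2 × 0.5 = 9.4275
  [3.25→3.75]: (17.25+14.39)/2 × 0.5 = 7.91
  [3.75→4.75]: (14.39+9.83)/2 × 1 = 12.11
  [4.75→10.75]: (9.83+0.92)/2 × 6 = 32.25
  Sum = 120.18 mg/L·hr

AUC = 120 mg/L·hr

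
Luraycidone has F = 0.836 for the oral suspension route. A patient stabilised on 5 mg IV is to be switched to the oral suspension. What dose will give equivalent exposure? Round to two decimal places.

D_oral = 5.98 mg

For equal systemic exposure: F × D_ev = D_iv
D_ev = D_iv / F = 5 / 0.836 = 5.98086 mg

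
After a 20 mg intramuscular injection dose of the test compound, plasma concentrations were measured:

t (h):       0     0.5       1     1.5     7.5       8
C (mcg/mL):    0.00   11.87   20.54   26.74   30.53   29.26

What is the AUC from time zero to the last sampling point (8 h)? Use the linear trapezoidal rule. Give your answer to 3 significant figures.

AUC = 210 mcg/mL·h

Trapezoidal AUC_0→8:
  [0→0.5]: (0.00+11.87)/2 × 0.5 = 2.9675
  [0.5→1]: (11.87+20.54)/2 × 0.5 = 8.1025
  [1→1.5]: (20.54+26.74)/2 × 0.5 = 11.82
  [1.5→7.5]: (26.74+30.53)/2 × 6 = 171.81
  [7.5→8]: (30.53+29.26)/2 × 0.5 = 14.9475
  Sum = 209.6475 mcg/mL·h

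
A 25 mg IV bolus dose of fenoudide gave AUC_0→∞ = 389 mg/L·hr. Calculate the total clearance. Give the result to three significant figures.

CL = Dose_iv / AUC_0→∞
   = 25 / 389 = 0.0642674 L/hr

CL = 0.0643 L/hr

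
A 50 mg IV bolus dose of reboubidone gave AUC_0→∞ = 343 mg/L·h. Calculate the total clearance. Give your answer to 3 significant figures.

CL = Dose_iv / AUC_0→∞
   = 50 / 343 = 0.145773 L/h

CL = 0.146 L/h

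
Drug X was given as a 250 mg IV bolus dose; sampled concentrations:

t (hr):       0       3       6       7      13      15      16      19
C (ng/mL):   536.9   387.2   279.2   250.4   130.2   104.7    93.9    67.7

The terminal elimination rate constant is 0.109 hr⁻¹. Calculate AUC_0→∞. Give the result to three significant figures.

AUC = 4990 ng/mL·hr

Trapezoidal AUC_0→19:
  [0→3]: (536.9+387.2)/2 × 3 = 1386.15
  [3→6]: (387.2+279.2)/2 × 3 = 999.6
  [6→7]: (279.2+250.4)/2 × 1 = 264.8
  [7→13]: (250.4+130.2)/2 × 6 = 1141.8
  [13→15]: (130.2+104.7)/2 × 2 = 234.9
  [15→16]: (104.7+93.9)/2 × 1 = 99.3
  [16→19]: (93.9+67.7)/2 × 3 = 242.4
  Sum = 4368.95 ng/mL·hr
Extrapolated tail: C_last / k_e = 67.7 / 0.109 = 621.101
AUC_0→∞ = 4368.95 + 621.101 = 4990.051 ng/mL·hr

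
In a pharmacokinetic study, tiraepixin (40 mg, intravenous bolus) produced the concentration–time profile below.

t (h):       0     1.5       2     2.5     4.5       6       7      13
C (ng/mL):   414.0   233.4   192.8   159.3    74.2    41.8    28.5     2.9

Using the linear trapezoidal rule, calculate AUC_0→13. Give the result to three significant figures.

Trapezoidal AUC_0→13:
  [0→1.5]: (414.0+233.4)/2 × 1.5 = 485.55
  [1.5→2]: (233.4+192.8)/2 × 0.5 = 106.55
  [2→2.5]: (192.8+159.3)/2 × 0.5 = 88.025
  [2.5→4.5]: (159.3+74.2)/2 × 2 = 233.5
  [4.5→6]: (74.2+41.8)/2 × 1.5 = 87.0
  [6→7]: (41.8+28.5)/2 × 1 = 35.15
  [7→13]: (28.5+2.9)/2 × 6 = 94.2
  Sum = 1129.975 ng/mL·h

AUC = 1130 ng/mL·h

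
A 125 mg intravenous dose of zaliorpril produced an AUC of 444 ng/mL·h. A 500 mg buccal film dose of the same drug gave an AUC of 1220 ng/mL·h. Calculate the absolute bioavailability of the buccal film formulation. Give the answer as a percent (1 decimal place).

F = 68.7%

F = (AUC_ev / D_ev) / (AUC_iv / D_iv)
  = (1220/500) / (444/125)
  = 2.44 / 3.552 = 0.6869
  = 68.69%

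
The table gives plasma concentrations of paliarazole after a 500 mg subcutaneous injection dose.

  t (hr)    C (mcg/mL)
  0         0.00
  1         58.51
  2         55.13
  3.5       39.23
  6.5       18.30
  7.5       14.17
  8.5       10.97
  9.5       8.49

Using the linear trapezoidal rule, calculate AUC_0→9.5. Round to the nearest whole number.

Trapezoidal AUC_0→9.5:
  [0→1]: (0.00+58.51)/2 × 1 = 29.255
  [1→2]: (58.51+55.13)/2 × 1 = 56.82
  [2→3.5]: (55.13+39.23)/2 × 1.5 = 70.77
  [3.5→6.5]: (39.23+18.30)/2 × 3 = 86.295
  [6.5→7.5]: (18.30+14.17)/2 × 1 = 16.235
  [7.5→8.5]: (14.17+10.97)/2 × 1 = 12.57
  [8.5→9.5]: (10.97+8.49)/2 × 1 = 9.73
  Sum = 281.675 mcg/mL·hr

AUC = 282 mcg/mL·hr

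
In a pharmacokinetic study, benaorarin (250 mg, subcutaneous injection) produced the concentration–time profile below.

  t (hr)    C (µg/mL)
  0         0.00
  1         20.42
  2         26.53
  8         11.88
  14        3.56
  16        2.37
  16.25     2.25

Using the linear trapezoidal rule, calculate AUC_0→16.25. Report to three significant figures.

AUC = 202 µg/mL·hr

Trapezoidal AUC_0→16.25:
  [0→1]: (0.00+20.42)/2 × 1 = 10.21
  [1→2]: (20.42+26.53)/2 × 1 = 23.475
  [2→8]: (26.53+11.88)/2 × 6 = 115.23
  [8→14]: (11.88+3.56)/2 × 6 = 46.32
  [14→16]: (3.56+2.37)/2 × 2 = 5.93
  [16→16.25]: (2.37+2.25)/2 × 0.25 = 0.5775
  Sum = 201.7425 µg/mL·hr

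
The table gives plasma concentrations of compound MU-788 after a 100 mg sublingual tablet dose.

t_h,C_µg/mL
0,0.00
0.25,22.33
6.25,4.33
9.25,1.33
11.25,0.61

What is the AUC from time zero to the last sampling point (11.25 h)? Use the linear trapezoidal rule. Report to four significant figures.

AUC = 93.20 µg/mL·h

Trapezoidal AUC_0→11.25:
  [0→0.25]: (0.00+22.33)/2 × 0.25 = 2.79125
  [0.25→6.25]: (22.33+4.33)/2 × 6 = 79.98
  [6.25→9.25]: (4.33+1.33)/2 × 3 = 8.49
  [9.25→11.25]: (1.33+0.61)/2 × 2 = 1.94
  Sum = 93.20125 µg/mL·h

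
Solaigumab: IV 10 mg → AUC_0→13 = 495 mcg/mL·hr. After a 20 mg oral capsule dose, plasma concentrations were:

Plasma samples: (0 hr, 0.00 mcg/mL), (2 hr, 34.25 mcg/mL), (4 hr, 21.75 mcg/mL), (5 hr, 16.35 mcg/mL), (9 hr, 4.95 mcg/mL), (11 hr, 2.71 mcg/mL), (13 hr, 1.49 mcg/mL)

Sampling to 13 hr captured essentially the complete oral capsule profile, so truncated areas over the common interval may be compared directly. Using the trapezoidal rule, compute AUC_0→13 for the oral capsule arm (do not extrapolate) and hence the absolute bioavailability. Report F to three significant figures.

Trapezoidal AUC_0→13 (oral capsule):
  [0→2]: (0.00+34.25)/2 × 2 = 34.25
  [2→4]: (34.25+21.75)/2 × 2 = 56.0
  [4→5]: (21.75+16.35)/2 × 1 = 19.05
  [5→9]: (16.35+4.95)/2 × 4 = 42.6
  [9→11]: (4.95+2.71)/2 × 2 = 7.66
  [11→13]: (2.71+1.49)/2 × 2 = 4.2
  Sum = 163.76 mcg/mL·hr
F = (AUC_ev/D_ev)/(AUC_iv/D_iv) = (163.76/20)/(495/10) = 8.188/49.5 = 0.1654

F = 0.165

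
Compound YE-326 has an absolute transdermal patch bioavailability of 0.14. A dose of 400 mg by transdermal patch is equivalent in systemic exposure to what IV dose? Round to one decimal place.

Systemic exposure from an extravascular dose = F × D_ev, so the equivalent IV dose is F × D_ev.
D_iv = F × D_ev = 0.14 × 400 = 56 mg

D_iv = 56.0 mg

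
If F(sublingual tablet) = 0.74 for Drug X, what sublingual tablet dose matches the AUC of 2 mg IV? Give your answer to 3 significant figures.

For equal systemic exposure: F × D_ev = D_iv
D_ev = D_iv / F = 2 / 0.74 = 2.7027 mg

D_sublingual = 2.70 mg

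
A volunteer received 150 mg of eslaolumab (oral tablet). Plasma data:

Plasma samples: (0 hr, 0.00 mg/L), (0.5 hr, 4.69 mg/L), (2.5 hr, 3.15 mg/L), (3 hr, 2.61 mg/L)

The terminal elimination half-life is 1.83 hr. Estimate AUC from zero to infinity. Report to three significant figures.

AUC = 17.3 mg/L·hr

Trapezoidal AUC_0→3:
  [0→0.5]: (0.00+4.69)/2 × 0.5 = 1.1725
  [0.5→2.5]: (4.69+3.15)/2 × 2 = 7.84
  [2.5→3]: (3.15+2.61)/2 × 0.5 = 1.44
  Sum = 10.4525 mg/L·hr
k_e = ln2 / t½ = 0.693147 / 1.83 = 0.3788 hr^-1
Extrapolated tail: C_last / k_e = 2.61 / 0.3788 = 6.890
AUC_0→∞ = 10.4525 + 6.890 = 17.3425 mg/L·hr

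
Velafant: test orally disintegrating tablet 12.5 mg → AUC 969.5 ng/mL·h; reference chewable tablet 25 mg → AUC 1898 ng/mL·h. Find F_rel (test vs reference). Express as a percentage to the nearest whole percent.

F_rel = 102%

F_rel = (AUC_test/D_test) / (AUC_ref/D_ref)
      = (969.5/12.5) / (1898/25)
      = 77.56 / 75.92 = 1.0216 = 102.16%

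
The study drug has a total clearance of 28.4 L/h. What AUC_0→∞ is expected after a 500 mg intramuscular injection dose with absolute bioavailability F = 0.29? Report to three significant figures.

AUC = 5.11 mg/L·h

AUC_0→∞ = F × Dose / CL
        = 0.29 × 500 / 28.4 = 5.10563 mg/L·h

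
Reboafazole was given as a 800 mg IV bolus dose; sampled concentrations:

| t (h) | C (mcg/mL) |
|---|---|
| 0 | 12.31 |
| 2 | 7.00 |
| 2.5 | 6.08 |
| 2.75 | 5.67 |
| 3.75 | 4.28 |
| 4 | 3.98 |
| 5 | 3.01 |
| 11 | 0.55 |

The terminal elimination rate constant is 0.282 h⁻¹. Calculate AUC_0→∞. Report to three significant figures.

Trapezoidal AUC_0→11:
  [0→2]: (12.31+7.00)/2 × 2 = 19.31
  [2→2.5]: (7.00+6.08)/2 × 0.5 = 3.27
  [2.5→2.75]: (6.08+5.67)/2 × 0.25 = 1.46875
  [2.75→3.75]: (5.67+4.28)/2 × 1 = 4.975
  [3.75→4]: (4.28+3.98)/2 × 0.25 = 1.0325
  [4→5]: (3.98+3.01)/2 × 1 = 3.495
  [5→11]: (3.01+0.55)/2 × 6 = 10.68
  Sum = 44.23125 mcg/mL·h
Extrapolated tail: C_last / k_e = 0.55 / 0.282 = 1.950
AUC_0→∞ = 44.23125 + 1.950 = 46.18125 mcg/mL·h

AUC = 46.2 mcg/mL·h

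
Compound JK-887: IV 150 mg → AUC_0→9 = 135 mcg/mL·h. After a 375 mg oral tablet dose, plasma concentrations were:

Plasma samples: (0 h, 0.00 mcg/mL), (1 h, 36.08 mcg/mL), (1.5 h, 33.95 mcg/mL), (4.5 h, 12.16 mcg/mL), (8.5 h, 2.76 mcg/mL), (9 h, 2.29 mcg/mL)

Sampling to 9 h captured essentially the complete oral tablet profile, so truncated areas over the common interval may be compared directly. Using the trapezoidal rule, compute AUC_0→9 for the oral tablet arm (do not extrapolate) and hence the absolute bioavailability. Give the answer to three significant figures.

Trapezoidal AUC_0→9 (oral tablet):
  [0→1]: (0.00+36.08)/2 × 1 = 18.04
  [1→1.5]: (36.08+33.95)/2 × 0.5 = 17.5075
  [1.5→4.5]: (33.95+12.16)/2 × 3 = 69.165
  [4.5→8.5]: (12.16+2.76)/2 × 4 = 29.84
  [8.5→9]: (2.76+2.29)/2 × 0.5 = 1.2625
  Sum = 135.815 mcg/mL·h
F = (AUC_ev/D_ev)/(AUC_iv/D_iv) = (135.815/375)/(135/150) = 0.362173/0.9 = 0.4024

F = 0.402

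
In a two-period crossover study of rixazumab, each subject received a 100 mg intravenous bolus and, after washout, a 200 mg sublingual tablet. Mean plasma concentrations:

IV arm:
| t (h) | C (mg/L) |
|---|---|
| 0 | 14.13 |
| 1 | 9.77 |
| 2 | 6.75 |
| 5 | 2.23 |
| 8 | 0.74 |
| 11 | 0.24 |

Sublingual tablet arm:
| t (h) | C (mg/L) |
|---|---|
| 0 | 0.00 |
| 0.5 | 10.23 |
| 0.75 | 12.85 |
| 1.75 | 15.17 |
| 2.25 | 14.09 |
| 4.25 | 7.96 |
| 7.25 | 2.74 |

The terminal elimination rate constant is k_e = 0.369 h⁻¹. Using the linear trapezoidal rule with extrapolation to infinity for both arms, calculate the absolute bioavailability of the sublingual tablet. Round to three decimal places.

F = 0.898

Trapezoidal AUC_0→11 (IV):
  [0→1]: (14.13+9.77)/2 × 1 = 11.95
  [1→2]: (9.77+6.75)/2 × 1 = 8.26
  [2→5]: (6.75+2.23)/2 × 3 = 13.47
  [5→8]: (2.23+0.74)/2 × 3 = 4.455
  [8→11]: (0.74+0.24)/2 × 3 = 1.47
  Sum = 39.605 mg/L·h
IV tail: 0.24/0.369 = 0.650; AUC_iv,0→∞ = 39.605 + 0.650 = 40.255 mg/L·h
Trapezoidal AUC_0→7.25 (sublingual tablet):
  [0→0.5]: (0.00+10.23)/2 × 0.5 = 2.5575
  [0.5→0.75]: (10.23+12.85)/2 × 0.25 = 2.885
  [0.75→1.75]: (12.85+15.17)/2 × 1 = 14.01
  [1.75→2.25]: (15.17+14.09)/2 × 0.5 = 7.315
  [2.25→4.25]: (14.09+7.96)/2 × 2 = 22.05
  [4.25→7.25]: (7.96+2.74)/2 × 3 = 16.05
  Sum = 64.8675 mg/L·h
sublingual tablet tail: 2.74/0.369 = 7.425; AUC_ev,0→∞ = 64.8675 + 7.425 = 72.2925 mg/L·h
F = (AUC_ev/D_ev)/(AUC_iv/D_iv) = (72.2925/200)/(40.255/100) = 0.3614625/0.40255 = 0.8979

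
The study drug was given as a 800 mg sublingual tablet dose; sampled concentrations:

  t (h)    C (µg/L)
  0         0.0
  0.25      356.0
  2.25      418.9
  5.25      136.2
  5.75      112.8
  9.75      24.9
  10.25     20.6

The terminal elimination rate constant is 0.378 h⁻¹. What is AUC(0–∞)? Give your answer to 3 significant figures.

AUC = 2060 µg/L·h

Trapezoidal AUC_0→10.25:
  [0→0.25]: (0.0+356.0)/2 × 0.25 = 44.5
  [0.25→2.25]: (356.0+418.9)/2 × 2 = 774.9
  [2.25→5.25]: (418.9+136.2)/2 × 3 = 832.65
  [5.25→5.75]: (136.2+112.8)/2 × 0.5 = 62.25
  [5.75→9.75]: (112.8+24.9)/2 × 4 = 275.4
  [9.75→10.25]: (24.9+20.6)/2 × 0.5 = 11.375
  Sum = 2001.075 µg/L·h
Extrapolated tail: C_last / k_e = 20.6 / 0.378 = 54.497
AUC_0→∞ = 2001.075 + 54.497 = 2055.572 µg/L·h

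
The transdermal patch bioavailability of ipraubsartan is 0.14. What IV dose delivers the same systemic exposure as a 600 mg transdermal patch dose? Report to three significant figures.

Systemic exposure from an extravascular dose = F × D_ev, so the equivalent IV dose is F × D_ev.
D_iv = F × D_ev = 0.14 × 600 = 84 mg

D_iv = 84.0 mg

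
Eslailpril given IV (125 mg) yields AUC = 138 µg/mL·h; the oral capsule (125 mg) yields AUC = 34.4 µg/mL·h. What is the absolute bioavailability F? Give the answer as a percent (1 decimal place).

F = 24.9%

F = (AUC_ev / D_ev) / (AUC_iv / D_iv)
  = (34.4/125) / (138/125)
  = 0.2752 / 1.104 = 0.2493
  = 24.93%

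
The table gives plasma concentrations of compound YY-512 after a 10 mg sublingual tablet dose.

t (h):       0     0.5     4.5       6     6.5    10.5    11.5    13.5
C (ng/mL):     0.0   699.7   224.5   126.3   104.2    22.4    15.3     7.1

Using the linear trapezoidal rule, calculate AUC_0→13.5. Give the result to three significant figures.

Trapezoidal AUC_0→13.5:
  [0→0.5]: (0.0+699.7)/2 × 0.5 = 174.925
  [0.5→4.5]: (699.7+224.5)/2 × 4 = 1848.4
  [4.5→6]: (224.5+126.3)/2 × 1.5 = 263.1
  [6→6.5]: (126.3+104.2)/2 × 0.5 = 57.625
  [6.5→10.5]: (104.2+22.4)/2 × 4 = 253.2
  [10.5→11.5]: (22.4+15.3)/2 × 1 = 18.85
  [11.5→13.5]: (15.3+7.1)/2 × 2 = 22.4
  Sum = 2638.5 ng/mL·h

AUC = 2640 ng/mL·h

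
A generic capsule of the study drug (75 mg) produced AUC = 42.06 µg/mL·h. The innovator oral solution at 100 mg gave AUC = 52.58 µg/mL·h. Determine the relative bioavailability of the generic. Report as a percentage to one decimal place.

F_rel = (AUC_test/D_test) / (AUC_ref/D_ref)
      = (42.06/75) / (52.58/100)
      = 0.5608 / 0.5258 = 1.0666 = 106.66%

F_rel = 106.7%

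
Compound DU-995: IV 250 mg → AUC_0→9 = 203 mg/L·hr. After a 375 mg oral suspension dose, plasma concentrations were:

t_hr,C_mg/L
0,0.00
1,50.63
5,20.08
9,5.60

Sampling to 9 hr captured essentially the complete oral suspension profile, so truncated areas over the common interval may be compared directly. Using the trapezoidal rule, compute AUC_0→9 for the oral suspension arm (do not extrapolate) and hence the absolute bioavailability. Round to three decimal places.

Trapezoidal AUC_0→9 (oral suspension):
  [0→1]: (0.00+50.63)/2 × 1 = 25.315
  [1→5]: (50.63+20.08)/2 × 4 = 141.42
  [5→9]: (20.08+5.60)/2 × 4 = 51.36
  Sum = 218.095 mg/L·hr
F = (AUC_ev/D_ev)/(AUC_iv/D_iv) = (218.095/375)/(203/250) = 0.581587/0.812 = 0.7162

F = 0.716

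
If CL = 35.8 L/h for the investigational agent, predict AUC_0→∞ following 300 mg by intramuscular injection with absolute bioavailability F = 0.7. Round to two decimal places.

AUC = 5.87 mg/L·h

AUC_0→∞ = F × Dose / CL
        = 0.7 × 300 / 35.8 = 5.86592 mg/L·h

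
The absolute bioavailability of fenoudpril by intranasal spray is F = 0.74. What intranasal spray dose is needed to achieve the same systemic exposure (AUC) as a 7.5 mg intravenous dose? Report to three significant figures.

For equal systemic exposure: F × D_ev = D_iv
D_ev = D_iv / F = 7.5 / 0.74 = 10.1351 mg

D_intranasal = 10.1 mg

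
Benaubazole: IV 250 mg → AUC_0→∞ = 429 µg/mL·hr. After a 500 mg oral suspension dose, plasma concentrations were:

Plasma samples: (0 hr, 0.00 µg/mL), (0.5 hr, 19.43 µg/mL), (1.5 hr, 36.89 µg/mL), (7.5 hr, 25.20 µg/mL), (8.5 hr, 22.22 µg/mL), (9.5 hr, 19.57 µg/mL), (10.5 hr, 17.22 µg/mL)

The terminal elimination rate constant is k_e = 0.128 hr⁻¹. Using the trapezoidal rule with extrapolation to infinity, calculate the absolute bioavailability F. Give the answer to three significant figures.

Trapezoidal AUC_0→10.5 (oral suspension):
  [0→0.5]: (0.00+19.43)/2 × 0.5 = 4.8575
  [0.5→1.5]: (19.43+36.89)/2 × 1 = 28.16
  [1.5→7.5]: (36.89+25.20)/2 × 6 = 186.27
  [7.5→8.5]: (25.20+22.22)/2 × 1 = 23.71
  [8.5→9.5]: (22.22+19.57)/2 × 1 = 20.895
  [9.5→10.5]: (19.57+17.22)/2 × 1 = 18.395
  Sum = 282.2875 µg/mL·hr
Tail: C_last/k_e = 17.22/0.128 = 134.531
AUC_0→∞ (oral suspension) = 282.2875 + 134.531 = 416.8185 µg/mL·hr
F = (AUC_ev/D_ev)/(AUC_iv/D_iv) = (416.8185/500)/(429/250) = 0.833637/1.716 = 0.4858

F = 0.486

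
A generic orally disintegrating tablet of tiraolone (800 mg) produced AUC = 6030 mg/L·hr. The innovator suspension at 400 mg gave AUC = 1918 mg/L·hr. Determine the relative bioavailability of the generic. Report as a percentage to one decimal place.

F_rel = 157.2%

F_rel = (AUC_test/D_test) / (AUC_ref/D_ref)
      = (6030/800) / (1918/400)
      = 7.5375 / 4.795 = 1.5719 = 157.19%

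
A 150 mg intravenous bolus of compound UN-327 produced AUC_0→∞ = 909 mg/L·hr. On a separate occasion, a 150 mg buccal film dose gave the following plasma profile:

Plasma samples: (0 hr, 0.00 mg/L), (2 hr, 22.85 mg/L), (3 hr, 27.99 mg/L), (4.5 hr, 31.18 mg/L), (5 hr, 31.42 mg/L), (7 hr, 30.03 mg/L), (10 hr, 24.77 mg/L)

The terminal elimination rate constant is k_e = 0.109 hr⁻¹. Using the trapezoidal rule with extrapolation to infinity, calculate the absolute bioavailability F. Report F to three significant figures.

F = 0.527

Trapezoidal AUC_0→10 (buccal film):
  [0→2]: (0.00+22.85)/2 × 2 = 22.85
  [2→3]: (22.85+27.99)/2 × 1 = 25.42
  [3→4.5]: (27.99+31.18)/2 × 1.5 = 44.3775
  [4.5→5]: (31.18+31.42)/2 × 0.5 = 15.65
  [5→7]: (31.42+30.03)/2 × 2 = 61.45
  [7→10]: (30.03+24.77)/2 × 3 = 82.2
  Sum = 251.9475 mg/L·hr
Tail: C_last/k_e = 24.77/0.109 = 227.248
AUC_0→∞ (buccal film) = 251.9475 + 227.248 = 479.1955 mg/L·hr
F = (AUC_ev/D_ev)/(AUC_iv/D_iv) = (479.1955/150)/(909/150) = 3.19464/6.06 = 0.5272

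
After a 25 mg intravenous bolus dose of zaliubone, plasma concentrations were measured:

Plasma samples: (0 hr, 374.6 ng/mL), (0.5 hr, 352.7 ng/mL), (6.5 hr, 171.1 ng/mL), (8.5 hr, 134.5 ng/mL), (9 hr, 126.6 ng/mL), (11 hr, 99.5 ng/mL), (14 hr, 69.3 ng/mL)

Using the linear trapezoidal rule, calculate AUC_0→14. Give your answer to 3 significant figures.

Trapezoidal AUC_0→14:
  [0→0.5]: (374.6+352.7)/2 × 0.5 = 181.825
  [0.5→6.5]: (352.7+171.1)/2 × 6 = 1571.4
  [6.5→8.5]: (171.1+134.5)/2 × 2 = 305.6
  [8.5→9]: (134.5+126.6)/2 × 0.5 = 65.275
  [9→11]: (126.6+99.5)/2 × 2 = 226.1
  [11→14]: (99.5+69.3)/2 × 3 = 253.2
  Sum = 2603.4 ng/mL·hr

AUC = 2600 ng/mL·hr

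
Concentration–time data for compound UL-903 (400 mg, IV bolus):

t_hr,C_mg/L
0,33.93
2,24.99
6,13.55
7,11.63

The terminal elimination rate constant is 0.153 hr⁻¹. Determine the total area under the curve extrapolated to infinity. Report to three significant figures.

AUC = 225 mg/L·hr

Trapezoidal AUC_0→7:
  [0→2]: (33.93+24.99)/2 × 2 = 58.92
  [2→6]: (24.99+13.55)/2 × 4 = 77.08
  [6→7]: (13.55+11.63)/2 × 1 = 12.59
  Sum = 148.59 mg/L·hr
Extrapolated tail: C_last / k_e = 11.63 / 0.153 = 76.013
AUC_0→∞ = 148.59 + 76.013 = 224.603 mg/L·hr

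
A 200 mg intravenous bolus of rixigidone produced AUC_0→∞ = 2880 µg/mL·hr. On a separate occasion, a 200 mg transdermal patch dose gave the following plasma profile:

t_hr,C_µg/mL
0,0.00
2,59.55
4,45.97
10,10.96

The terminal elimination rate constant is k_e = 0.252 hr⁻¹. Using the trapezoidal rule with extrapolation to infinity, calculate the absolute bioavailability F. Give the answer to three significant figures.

F = 0.132

Trapezoidal AUC_0→10 (transdermal patch):
  [0→2]: (0.00+59.55)/2 × 2 = 59.55
  [2→4]: (59.55+45.97)/2 × 2 = 105.52
  [4→10]: (45.97+10.96)/2 × 6 = 170.79
  Sum = 335.86 µg/mL·hr
Tail: C_last/k_e = 10.96/0.252 = 43.492
AUC_0→∞ (transdermal patch) = 335.86 + 43.492 = 379.352 µg/mL·hr
F = (AUC_ev/D_ev)/(AUC_iv/D_iv) = (379.352/200)/(2880/200) = 1.89676/14.4 = 0.1317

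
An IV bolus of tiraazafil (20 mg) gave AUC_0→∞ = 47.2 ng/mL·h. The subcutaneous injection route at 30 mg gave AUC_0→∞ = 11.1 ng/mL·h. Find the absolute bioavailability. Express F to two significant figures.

F = 0.16

F = (AUC_ev / D_ev) / (AUC_iv / D_iv)
  = (11.1/30) / (47.2/20)
  = 0.37 / 2.36 = 0.1568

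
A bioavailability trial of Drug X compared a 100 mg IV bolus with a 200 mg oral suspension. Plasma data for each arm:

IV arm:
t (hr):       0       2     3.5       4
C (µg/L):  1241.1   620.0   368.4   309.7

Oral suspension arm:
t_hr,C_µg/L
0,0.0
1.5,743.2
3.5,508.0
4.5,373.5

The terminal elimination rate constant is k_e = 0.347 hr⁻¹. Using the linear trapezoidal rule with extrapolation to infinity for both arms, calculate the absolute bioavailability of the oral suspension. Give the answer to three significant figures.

F = 0.454

Trapezoidal AUC_0→4 (IV):
  [0→2]: (1241.1+620.0)/2 × 2 = 1861.1
  [2→3.5]: (620.0+368.4)/2 × 1.5 = 741.3
  [3.5→4]: (368.4+309.7)/2 × 0.5 = 169.525
  Sum = 2771.925 µg/L·hr
IV tail: 309.7/0.347 = 892.507; AUC_iv,0→∞ = 2771.925 + 892.507 = 3664.432 µg/L·hr
Trapezoidal AUC_0→4.5 (oral suspension):
  [0→1.5]: (0.0+743.2)/2 × 1.5 = 557.4
  [1.5→3.5]: (743.2+508.0)/2 × 2 = 1251.2
  [3.5→4.5]: (508.0+373.5)/2 × 1 = 440.75
  Sum = 2249.35 µg/L·hr
oral suspension tail: 373.5/0.347 = 1076.369; AUC_ev,0→∞ = 2249.35 + 1076.369 = 3325.719 µg/L·hr
F = (AUC_ev/D_ev)/(AUC_iv/D_iv) = (3325.719/200)/(3664.432/100) = 16.628595/36.64432 = 0.4538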